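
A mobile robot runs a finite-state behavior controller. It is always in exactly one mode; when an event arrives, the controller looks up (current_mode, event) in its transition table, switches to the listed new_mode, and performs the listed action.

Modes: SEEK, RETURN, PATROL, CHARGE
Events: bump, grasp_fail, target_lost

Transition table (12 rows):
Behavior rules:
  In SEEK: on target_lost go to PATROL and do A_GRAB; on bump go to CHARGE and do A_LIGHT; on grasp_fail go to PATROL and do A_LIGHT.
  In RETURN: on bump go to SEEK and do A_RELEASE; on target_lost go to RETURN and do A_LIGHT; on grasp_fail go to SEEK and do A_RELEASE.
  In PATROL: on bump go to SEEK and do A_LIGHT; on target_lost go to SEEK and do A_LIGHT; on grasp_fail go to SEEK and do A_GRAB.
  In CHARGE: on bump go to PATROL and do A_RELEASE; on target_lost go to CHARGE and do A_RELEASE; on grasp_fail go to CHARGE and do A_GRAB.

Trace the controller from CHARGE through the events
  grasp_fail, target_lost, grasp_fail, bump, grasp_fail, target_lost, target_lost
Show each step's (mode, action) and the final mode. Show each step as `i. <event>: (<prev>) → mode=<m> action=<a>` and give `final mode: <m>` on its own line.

1. grasp_fail: (CHARGE) → mode=CHARGE action=A_GRAB
2. target_lost: (CHARGE) → mode=CHARGE action=A_RELEASE
3. grasp_fail: (CHARGE) → mode=CHARGE action=A_GRAB
4. bump: (CHARGE) → mode=PATROL action=A_RELEASE
5. grasp_fail: (PATROL) → mode=SEEK action=A_GRAB
6. target_lost: (SEEK) → mode=PATROL action=A_GRAB
7. target_lost: (PATROL) → mode=SEEK action=A_LIGHT

final mode: SEEK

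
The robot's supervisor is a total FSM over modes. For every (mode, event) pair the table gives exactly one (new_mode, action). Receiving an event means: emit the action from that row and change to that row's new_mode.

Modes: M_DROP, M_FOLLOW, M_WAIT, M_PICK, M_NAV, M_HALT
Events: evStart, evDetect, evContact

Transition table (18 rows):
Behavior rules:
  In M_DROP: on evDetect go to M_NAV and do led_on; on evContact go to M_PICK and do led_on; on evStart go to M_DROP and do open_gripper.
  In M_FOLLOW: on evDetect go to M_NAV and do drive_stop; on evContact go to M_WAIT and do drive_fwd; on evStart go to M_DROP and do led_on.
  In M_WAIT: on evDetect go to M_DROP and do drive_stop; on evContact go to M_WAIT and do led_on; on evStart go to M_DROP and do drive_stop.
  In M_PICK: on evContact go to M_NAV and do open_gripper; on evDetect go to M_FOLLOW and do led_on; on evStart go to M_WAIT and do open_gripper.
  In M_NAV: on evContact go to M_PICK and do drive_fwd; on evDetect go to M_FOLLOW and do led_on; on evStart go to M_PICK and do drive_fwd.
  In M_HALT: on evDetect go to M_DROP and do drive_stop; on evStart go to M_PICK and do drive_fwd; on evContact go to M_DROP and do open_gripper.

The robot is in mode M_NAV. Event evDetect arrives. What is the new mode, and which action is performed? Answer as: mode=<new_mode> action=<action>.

current mode = M_NAV; filter table to that mode:
  (M_NAV, evContact) → (M_PICK, drive_fwd)
  (M_NAV, evDetect) → (M_FOLLOW, led_on)  ← event matches
  (M_NAV, evStart) → (M_PICK, drive_fwd)
event = evDetect selects (M_FOLLOW, led_on)

mode=M_FOLLOW action=led_on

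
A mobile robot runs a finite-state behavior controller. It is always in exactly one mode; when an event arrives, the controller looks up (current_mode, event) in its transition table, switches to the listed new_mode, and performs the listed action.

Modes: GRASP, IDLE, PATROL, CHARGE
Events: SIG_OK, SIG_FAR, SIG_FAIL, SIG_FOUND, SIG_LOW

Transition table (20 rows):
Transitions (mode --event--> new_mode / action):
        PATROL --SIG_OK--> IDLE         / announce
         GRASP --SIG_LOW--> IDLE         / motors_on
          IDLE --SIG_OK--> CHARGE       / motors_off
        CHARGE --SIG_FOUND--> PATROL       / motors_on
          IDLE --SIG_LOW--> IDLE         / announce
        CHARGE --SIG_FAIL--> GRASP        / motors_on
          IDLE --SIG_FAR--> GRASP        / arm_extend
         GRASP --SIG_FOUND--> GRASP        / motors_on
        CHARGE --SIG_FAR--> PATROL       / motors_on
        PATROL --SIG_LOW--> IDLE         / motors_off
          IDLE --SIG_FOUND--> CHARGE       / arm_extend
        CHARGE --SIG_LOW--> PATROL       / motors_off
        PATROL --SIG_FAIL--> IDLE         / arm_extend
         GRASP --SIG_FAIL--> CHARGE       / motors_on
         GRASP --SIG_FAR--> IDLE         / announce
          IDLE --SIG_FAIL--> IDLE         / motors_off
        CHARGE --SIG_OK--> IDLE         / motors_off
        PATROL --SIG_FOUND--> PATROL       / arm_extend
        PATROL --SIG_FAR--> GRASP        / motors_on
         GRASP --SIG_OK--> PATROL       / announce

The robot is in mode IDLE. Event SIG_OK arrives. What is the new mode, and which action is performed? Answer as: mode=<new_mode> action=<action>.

current mode = IDLE; filter table to that mode:
  (IDLE, SIG_OK) → (CHARGE, motors_off)  ← event matches
  (IDLE, SIG_LOW) → (IDLE, announce)
  (IDLE, SIG_FAR) → (GRASP, arm_extend)
  (IDLE, SIG_FOUND) → (CHARGE, arm_extend)
  (IDLE, SIG_FAIL) → (IDLE, motors_off)
event = SIG_OK selects (CHARGE, motors_off)

mode=CHARGE action=motors_off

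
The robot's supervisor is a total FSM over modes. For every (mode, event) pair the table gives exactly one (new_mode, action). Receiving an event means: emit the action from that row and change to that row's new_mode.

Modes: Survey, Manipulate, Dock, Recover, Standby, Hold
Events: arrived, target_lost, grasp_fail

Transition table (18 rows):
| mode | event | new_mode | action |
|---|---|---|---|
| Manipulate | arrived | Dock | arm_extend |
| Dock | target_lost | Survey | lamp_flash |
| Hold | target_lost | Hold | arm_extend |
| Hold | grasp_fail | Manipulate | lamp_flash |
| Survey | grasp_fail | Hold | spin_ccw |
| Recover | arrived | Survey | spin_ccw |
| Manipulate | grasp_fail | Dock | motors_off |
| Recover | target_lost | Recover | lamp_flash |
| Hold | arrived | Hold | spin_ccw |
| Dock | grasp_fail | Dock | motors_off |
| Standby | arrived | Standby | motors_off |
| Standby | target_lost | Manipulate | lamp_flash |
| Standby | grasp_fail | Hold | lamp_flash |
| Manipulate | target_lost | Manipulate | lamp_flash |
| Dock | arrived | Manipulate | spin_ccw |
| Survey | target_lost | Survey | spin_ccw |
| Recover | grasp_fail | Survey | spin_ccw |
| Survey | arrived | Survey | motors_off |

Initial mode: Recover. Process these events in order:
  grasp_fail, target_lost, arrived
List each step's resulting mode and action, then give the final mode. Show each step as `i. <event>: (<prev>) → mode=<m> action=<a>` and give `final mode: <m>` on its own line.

final mode: Survey

1. grasp_fail: (Recover) → mode=Survey action=spin_ccw
2. target_lost: (Survey) → mode=Survey action=spin_ccw
3. arrived: (Survey) → mode=Survey action=motors_off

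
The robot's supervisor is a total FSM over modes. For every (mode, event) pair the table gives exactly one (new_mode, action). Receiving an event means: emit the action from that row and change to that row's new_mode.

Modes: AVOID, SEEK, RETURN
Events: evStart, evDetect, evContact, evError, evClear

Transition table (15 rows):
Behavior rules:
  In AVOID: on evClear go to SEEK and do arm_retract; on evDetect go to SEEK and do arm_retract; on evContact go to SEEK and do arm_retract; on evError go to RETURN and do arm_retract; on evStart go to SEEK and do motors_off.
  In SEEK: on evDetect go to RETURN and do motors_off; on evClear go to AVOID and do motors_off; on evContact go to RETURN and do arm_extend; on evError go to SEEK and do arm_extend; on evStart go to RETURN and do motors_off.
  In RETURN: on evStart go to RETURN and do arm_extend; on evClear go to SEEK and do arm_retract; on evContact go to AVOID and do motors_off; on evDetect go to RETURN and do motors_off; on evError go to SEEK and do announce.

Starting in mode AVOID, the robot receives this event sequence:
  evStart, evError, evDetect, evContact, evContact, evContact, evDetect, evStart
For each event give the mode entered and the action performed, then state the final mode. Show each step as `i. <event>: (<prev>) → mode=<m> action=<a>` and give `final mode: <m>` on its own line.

final mode: RETURN

1. evStart: (AVOID) → mode=SEEK action=motors_off
2. evError: (SEEK) → mode=SEEK action=arm_extend
3. evDetect: (SEEK) → mode=RETURN action=motors_off
4. evContact: (RETURN) → mode=AVOID action=motors_off
5. evContact: (AVOID) → mode=SEEK action=arm_retract
6. evContact: (SEEK) → mode=RETURN action=arm_extend
7. evDetect: (RETURN) → mode=RETURN action=motors_off
8. evStart: (RETURN) → mode=RETURN action=arm_extend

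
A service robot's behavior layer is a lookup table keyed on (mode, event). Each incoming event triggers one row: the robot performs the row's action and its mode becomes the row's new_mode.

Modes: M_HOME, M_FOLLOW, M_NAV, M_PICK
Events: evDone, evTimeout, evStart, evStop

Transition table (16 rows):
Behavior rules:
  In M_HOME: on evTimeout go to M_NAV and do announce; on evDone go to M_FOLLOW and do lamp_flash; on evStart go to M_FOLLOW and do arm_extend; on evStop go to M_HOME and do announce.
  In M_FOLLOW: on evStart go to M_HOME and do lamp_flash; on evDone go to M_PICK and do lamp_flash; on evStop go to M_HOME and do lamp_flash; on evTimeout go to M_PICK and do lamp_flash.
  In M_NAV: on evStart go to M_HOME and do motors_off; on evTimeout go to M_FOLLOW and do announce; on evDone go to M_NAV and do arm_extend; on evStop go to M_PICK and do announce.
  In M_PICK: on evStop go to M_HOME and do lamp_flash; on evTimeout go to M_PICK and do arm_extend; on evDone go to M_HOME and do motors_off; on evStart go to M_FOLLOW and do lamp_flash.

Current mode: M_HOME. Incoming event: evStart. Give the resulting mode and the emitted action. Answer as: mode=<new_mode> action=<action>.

mode=M_FOLLOW action=arm_extend

current mode = M_HOME; filter table to that mode:
  (M_HOME, evTimeout) → (M_NAV, announce)
  (M_HOME, evDone) → (M_FOLLOW, lamp_flash)
  (M_HOME, evStart) → (M_FOLLOW, arm_extend)  ← event matches
  (M_HOME, evStop) → (M_HOME, announce)
event = evStart selects (M_FOLLOW, arm_extend)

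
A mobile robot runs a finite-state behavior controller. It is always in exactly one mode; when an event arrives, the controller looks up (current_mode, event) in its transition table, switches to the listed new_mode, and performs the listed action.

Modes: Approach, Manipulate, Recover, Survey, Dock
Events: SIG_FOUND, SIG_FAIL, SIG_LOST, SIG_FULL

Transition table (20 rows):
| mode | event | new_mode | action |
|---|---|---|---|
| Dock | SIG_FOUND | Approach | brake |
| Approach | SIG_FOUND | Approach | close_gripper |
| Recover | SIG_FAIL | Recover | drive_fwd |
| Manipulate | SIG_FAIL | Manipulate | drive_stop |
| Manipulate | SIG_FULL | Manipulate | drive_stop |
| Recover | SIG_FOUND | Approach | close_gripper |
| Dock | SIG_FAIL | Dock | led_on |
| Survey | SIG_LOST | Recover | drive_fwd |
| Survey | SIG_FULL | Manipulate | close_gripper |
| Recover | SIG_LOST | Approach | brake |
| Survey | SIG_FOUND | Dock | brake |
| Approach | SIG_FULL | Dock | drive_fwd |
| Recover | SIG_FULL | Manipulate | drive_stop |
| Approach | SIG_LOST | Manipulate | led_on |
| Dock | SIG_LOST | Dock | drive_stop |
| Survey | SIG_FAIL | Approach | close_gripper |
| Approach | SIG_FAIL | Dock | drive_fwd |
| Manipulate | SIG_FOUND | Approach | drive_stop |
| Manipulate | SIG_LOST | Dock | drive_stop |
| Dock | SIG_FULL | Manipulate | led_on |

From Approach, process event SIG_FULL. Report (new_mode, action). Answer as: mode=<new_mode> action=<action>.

mode=Dock action=drive_fwd

current mode = Approach; filter table to that mode:
  (Approach, SIG_FOUND) → (Approach, close_gripper)
  (Approach, SIG_FULL) → (Dock, drive_fwd)  ← event matches
  (Approach, SIG_LOST) → (Manipulate, led_on)
  (Approach, SIG_FAIL) → (Dock, drive_fwd)
event = SIG_FULL selects (Dock, drive_fwd)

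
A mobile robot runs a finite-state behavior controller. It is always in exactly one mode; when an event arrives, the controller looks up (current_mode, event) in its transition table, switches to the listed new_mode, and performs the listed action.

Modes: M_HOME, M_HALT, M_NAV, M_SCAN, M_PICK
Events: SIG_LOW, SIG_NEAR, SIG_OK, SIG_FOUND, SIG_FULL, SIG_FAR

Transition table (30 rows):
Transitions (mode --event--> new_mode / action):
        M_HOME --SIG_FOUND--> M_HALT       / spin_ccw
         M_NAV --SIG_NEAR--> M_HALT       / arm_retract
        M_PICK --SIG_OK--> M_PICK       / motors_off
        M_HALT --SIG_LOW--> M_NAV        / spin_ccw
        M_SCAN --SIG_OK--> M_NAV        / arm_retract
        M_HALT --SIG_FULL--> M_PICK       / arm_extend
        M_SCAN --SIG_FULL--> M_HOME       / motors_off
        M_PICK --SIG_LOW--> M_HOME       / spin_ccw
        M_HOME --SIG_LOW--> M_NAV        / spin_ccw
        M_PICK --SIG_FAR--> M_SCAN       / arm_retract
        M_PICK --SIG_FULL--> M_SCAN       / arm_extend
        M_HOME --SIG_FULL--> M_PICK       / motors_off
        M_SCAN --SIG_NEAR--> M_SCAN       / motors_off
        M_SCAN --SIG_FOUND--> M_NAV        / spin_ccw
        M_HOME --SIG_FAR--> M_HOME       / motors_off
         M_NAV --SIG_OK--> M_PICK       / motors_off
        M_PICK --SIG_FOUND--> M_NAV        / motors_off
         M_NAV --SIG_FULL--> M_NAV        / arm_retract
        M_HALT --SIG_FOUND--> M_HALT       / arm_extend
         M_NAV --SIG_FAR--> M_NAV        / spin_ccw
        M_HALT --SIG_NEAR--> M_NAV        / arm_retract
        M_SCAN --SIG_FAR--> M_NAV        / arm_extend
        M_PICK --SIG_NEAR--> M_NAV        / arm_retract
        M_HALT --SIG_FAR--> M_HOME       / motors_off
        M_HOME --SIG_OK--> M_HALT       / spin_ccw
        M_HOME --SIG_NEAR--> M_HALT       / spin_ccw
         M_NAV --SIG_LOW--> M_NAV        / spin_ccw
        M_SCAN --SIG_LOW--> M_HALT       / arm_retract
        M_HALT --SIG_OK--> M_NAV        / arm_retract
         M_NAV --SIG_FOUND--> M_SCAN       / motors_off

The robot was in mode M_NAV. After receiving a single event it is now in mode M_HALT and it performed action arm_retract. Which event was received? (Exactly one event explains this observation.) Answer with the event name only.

try SIG_LOW: (M_NAV, SIG_LOW) → (M_NAV, spin_ccw)
try SIG_NEAR: (M_NAV, SIG_NEAR) → (M_HALT, arm_retract)  ← matches
try SIG_OK: (M_NAV, SIG_OK) → (M_PICK, motors_off)
try SIG_FOUND: (M_NAV, SIG_FOUND) → (M_SCAN, motors_off)
try SIG_FULL: (M_NAV, SIG_FULL) → (M_NAV, arm_retract)
try SIG_FAR: (M_NAV, SIG_FAR) → (M_NAV, spin_ccw)

SIG_NEAR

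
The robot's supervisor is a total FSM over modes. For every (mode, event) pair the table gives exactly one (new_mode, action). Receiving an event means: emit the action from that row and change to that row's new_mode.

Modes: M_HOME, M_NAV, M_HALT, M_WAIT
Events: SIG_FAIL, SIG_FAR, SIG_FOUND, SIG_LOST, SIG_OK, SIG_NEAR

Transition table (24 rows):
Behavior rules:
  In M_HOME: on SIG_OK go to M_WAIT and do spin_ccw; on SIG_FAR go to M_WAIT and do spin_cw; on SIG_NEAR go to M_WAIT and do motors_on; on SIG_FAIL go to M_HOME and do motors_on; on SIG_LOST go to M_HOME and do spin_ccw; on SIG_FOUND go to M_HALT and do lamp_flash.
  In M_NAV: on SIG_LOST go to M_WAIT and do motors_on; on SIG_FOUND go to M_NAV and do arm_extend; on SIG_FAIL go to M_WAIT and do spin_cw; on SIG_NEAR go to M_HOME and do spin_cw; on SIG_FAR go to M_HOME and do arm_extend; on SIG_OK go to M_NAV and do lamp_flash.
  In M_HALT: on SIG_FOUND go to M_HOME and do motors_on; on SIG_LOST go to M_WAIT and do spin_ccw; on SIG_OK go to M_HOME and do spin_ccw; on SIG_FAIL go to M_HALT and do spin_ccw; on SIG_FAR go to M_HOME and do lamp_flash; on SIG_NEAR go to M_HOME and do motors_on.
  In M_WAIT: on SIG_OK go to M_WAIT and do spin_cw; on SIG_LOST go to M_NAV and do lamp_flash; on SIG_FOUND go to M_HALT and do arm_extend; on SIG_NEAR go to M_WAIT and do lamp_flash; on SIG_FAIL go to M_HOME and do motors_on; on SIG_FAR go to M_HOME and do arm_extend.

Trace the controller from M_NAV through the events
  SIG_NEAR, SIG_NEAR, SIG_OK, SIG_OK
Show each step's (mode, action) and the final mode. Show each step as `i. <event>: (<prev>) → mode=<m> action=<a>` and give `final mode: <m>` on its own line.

1. SIG_NEAR: (M_NAV) → mode=M_HOME action=spin_cw
2. SIG_NEAR: (M_HOME) → mode=M_WAIT action=motors_on
3. SIG_OK: (M_WAIT) → mode=M_WAIT action=spin_cw
4. SIG_OK: (M_WAIT) → mode=M_WAIT action=spin_cw

final mode: M_WAIT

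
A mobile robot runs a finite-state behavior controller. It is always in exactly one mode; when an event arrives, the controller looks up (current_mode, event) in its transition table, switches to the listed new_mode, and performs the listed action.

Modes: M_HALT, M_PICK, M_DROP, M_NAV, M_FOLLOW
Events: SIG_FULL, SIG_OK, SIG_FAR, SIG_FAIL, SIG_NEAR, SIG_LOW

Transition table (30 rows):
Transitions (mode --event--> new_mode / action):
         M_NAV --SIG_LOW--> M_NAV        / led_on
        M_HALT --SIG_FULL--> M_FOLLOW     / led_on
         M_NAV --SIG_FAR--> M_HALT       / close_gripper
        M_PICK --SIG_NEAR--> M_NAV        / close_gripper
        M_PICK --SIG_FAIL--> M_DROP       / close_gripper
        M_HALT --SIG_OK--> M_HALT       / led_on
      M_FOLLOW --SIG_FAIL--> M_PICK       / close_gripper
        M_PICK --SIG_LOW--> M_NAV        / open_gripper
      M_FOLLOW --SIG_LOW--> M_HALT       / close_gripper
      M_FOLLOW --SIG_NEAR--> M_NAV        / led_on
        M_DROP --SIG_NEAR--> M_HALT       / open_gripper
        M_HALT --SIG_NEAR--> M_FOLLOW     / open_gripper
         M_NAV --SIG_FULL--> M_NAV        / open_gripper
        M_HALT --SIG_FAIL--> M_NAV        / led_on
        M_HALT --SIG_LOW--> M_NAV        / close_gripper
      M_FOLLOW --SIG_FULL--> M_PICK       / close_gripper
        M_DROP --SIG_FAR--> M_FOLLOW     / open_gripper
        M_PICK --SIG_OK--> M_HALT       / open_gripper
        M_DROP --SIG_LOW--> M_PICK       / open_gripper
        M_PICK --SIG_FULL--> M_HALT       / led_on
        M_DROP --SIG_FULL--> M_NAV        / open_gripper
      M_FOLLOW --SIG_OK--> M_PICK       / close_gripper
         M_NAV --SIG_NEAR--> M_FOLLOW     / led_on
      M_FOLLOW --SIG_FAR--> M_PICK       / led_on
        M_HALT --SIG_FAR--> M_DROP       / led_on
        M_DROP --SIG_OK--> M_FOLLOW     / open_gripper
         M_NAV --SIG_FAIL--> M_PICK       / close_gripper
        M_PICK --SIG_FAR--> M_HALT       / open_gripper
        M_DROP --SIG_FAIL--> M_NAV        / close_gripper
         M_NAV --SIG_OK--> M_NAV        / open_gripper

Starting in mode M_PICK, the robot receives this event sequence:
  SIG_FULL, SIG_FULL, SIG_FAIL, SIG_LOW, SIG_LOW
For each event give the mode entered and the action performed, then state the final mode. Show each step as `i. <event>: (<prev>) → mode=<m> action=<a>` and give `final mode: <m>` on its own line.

1. SIG_FULL: (M_PICK) → mode=M_HALT action=led_on
2. SIG_FULL: (M_HALT) → mode=M_FOLLOW action=led_on
3. SIG_FAIL: (M_FOLLOW) → mode=M_PICK action=close_gripper
4. SIG_LOW: (M_PICK) → mode=M_NAV action=open_gripper
5. SIG_LOW: (M_NAV) → mode=M_NAV action=led_on

final mode: M_NAV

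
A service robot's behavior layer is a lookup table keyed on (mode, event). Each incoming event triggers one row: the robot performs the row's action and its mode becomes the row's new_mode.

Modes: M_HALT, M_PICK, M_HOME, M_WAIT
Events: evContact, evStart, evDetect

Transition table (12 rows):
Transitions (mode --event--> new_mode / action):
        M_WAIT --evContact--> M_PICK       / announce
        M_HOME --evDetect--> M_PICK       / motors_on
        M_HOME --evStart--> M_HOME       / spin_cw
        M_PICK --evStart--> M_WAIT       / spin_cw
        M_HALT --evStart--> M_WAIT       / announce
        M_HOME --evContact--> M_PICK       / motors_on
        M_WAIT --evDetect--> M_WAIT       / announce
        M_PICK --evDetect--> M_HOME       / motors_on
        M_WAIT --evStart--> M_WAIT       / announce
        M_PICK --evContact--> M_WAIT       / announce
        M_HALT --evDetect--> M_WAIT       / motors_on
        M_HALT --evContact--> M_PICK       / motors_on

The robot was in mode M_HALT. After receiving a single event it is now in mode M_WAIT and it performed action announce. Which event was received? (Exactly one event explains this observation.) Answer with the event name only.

evStart

try evContact: (M_HALT, evContact) → (M_PICK, motors_on)
try evStart: (M_HALT, evStart) → (M_WAIT, announce)  ← matches
try evDetect: (M_HALT, evDetect) → (M_WAIT, motors_on)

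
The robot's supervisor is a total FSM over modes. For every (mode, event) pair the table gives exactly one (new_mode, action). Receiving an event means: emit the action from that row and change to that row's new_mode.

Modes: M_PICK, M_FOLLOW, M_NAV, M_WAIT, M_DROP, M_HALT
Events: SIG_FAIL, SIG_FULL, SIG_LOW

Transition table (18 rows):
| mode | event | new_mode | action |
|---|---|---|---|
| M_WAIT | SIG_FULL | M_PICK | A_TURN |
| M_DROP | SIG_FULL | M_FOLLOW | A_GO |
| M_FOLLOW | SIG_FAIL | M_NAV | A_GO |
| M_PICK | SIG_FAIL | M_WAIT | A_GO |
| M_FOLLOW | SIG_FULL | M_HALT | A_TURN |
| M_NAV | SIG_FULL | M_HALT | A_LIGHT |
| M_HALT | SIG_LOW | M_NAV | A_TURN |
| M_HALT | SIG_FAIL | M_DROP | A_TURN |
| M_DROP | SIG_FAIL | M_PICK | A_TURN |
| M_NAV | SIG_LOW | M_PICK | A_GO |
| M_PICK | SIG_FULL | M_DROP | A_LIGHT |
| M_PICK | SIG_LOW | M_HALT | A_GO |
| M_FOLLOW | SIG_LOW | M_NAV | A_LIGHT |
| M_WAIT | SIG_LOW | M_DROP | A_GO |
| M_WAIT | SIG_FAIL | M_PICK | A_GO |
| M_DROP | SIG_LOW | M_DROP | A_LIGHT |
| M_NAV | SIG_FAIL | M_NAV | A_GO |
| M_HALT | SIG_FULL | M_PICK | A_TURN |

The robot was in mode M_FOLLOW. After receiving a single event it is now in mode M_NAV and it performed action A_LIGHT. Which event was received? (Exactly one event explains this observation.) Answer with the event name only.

SIG_LOW

try SIG_FAIL: (M_FOLLOW, SIG_FAIL) → (M_NAV, A_GO)
try SIG_FULL: (M_FOLLOW, SIG_FULL) → (M_HALT, A_TURN)
try SIG_LOW: (M_FOLLOW, SIG_LOW) → (M_NAV, A_LIGHT)  ← matches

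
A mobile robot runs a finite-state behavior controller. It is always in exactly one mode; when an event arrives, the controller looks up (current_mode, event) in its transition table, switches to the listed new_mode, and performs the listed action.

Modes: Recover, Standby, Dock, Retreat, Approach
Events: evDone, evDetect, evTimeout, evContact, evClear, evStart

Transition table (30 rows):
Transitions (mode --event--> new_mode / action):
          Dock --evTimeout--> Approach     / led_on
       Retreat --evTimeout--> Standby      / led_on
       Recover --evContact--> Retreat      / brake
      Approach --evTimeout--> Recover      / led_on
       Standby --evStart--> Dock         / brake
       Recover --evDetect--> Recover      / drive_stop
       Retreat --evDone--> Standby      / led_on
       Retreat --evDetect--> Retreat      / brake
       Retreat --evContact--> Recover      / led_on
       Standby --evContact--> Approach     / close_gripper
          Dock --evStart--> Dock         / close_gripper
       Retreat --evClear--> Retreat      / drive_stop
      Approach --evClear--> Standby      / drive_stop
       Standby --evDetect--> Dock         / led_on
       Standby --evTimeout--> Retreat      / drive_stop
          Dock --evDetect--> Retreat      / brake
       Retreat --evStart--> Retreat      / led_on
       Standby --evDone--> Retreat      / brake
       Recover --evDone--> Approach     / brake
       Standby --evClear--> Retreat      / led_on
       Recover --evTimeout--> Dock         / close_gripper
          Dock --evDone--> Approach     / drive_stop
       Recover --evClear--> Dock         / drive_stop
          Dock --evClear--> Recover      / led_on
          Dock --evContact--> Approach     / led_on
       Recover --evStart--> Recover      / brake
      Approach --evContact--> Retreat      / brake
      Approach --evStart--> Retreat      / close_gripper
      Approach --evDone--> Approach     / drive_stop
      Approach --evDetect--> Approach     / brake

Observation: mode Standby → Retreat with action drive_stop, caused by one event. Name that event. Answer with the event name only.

try evDone: (Standby, evDone) → (Retreat, brake)
try evDetect: (Standby, evDetect) → (Dock, led_on)
try evTimeout: (Standby, evTimeout) → (Retreat, drive_stop)  ← matches
try evContact: (Standby, evContact) → (Approach, close_gripper)
try evClear: (Standby, evClear) → (Retreat, led_on)
try evStart: (Standby, evStart) → (Dock, brake)

evTimeout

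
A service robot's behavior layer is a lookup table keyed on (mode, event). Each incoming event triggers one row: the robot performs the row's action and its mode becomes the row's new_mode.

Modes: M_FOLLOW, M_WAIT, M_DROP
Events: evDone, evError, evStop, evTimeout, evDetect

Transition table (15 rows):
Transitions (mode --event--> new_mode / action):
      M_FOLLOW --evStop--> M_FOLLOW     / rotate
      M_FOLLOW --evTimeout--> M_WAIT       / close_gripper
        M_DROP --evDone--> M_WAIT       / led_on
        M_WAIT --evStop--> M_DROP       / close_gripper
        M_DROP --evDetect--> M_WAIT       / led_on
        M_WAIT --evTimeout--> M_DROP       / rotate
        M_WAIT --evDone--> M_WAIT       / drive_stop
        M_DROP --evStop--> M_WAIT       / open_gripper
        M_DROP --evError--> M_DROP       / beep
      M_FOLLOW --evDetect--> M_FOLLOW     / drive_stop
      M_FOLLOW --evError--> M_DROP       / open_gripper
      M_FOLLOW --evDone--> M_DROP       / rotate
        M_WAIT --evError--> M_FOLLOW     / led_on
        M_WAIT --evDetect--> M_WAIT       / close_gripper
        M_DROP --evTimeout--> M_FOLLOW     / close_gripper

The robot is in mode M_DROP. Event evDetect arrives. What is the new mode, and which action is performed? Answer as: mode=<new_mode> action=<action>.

current mode = M_DROP; filter table to that mode:
  (M_DROP, evDone) → (M_WAIT, led_on)
  (M_DROP, evDetect) → (M_WAIT, led_on)  ← event matches
  (M_DROP, evStop) → (M_WAIT, open_gripper)
  (M_DROP, evError) → (M_DROP, beep)
  (M_DROP, evTimeout) → (M_FOLLOW, close_gripper)
event = evDetect selects (M_WAIT, led_on)

mode=M_WAIT action=led_on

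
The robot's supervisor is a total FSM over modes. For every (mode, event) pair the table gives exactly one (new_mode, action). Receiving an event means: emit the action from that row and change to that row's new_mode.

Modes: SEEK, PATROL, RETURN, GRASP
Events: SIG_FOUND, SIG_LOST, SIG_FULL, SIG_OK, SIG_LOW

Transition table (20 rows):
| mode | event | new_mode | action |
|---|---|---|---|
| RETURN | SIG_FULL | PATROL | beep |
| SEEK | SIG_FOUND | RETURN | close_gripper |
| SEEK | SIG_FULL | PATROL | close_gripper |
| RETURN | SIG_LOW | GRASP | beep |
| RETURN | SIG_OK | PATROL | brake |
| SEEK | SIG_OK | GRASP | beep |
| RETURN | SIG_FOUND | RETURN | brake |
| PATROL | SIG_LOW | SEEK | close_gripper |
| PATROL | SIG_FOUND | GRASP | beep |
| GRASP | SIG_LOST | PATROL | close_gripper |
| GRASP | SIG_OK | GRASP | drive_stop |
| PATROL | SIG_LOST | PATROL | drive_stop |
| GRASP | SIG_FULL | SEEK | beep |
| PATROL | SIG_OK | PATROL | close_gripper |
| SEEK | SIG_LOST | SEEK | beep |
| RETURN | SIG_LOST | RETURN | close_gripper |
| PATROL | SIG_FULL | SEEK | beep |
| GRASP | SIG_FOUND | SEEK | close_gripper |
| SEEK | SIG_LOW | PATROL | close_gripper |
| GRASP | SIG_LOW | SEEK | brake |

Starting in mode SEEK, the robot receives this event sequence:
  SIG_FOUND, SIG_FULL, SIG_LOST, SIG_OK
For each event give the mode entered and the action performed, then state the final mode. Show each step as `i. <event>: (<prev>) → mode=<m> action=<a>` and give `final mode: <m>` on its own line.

final mode: PATROL

1. SIG_FOUND: (SEEK) → mode=RETURN action=close_gripper
2. SIG_FULL: (RETURN) → mode=PATROL action=beep
3. SIG_LOST: (PATROL) → mode=PATROL action=drive_stop
4. SIG_OK: (PATROL) → mode=PATROL action=close_gripper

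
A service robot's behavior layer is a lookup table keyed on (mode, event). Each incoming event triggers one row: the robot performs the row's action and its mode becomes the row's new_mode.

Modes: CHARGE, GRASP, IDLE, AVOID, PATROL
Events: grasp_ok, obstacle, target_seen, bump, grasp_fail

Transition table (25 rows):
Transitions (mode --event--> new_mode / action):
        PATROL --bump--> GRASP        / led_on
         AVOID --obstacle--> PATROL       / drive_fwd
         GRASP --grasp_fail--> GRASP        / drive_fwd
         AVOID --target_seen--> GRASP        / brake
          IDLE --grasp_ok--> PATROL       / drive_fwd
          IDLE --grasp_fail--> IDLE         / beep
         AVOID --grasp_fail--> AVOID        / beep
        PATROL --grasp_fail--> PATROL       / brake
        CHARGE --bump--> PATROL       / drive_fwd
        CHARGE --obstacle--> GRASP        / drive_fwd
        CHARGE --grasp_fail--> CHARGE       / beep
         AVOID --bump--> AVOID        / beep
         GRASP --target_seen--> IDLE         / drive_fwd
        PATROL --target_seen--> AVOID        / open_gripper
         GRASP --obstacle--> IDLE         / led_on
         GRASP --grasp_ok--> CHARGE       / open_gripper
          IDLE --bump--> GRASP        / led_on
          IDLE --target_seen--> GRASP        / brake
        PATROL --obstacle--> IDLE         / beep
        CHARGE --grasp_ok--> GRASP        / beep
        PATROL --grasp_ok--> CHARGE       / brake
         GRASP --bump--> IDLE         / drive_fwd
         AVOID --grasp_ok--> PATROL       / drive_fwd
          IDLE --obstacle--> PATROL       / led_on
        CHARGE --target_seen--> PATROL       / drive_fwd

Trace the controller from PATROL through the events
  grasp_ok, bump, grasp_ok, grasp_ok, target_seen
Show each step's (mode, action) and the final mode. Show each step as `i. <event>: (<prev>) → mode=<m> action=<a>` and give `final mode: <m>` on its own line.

final mode: IDLE

1. grasp_ok: (PATROL) → mode=CHARGE action=brake
2. bump: (CHARGE) → mode=PATROL action=drive_fwd
3. grasp_ok: (PATROL) → mode=CHARGE action=brake
4. grasp_ok: (CHARGE) → mode=GRASP action=beep
5. target_seen: (GRASP) → mode=IDLE action=drive_fwd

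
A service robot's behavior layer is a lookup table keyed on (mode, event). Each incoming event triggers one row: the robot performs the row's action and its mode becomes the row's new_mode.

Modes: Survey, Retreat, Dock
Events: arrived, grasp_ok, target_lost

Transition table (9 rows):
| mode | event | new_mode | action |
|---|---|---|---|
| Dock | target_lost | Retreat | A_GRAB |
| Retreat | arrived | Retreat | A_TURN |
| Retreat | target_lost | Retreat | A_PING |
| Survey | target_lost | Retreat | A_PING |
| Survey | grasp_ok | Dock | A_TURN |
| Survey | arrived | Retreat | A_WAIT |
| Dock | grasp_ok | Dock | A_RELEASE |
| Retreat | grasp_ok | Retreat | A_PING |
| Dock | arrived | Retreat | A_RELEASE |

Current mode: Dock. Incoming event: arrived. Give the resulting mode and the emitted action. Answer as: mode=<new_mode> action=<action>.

current mode = Dock; filter table to that mode:
  (Dock, target_lost) → (Retreat, A_GRAB)
  (Dock, grasp_ok) → (Dock, A_RELEASE)
  (Dock, arrived) → (Retreat, A_RELEASE)  ← event matches
event = arrived selects (Retreat, A_RELEASE)

mode=Retreat action=A_RELEASE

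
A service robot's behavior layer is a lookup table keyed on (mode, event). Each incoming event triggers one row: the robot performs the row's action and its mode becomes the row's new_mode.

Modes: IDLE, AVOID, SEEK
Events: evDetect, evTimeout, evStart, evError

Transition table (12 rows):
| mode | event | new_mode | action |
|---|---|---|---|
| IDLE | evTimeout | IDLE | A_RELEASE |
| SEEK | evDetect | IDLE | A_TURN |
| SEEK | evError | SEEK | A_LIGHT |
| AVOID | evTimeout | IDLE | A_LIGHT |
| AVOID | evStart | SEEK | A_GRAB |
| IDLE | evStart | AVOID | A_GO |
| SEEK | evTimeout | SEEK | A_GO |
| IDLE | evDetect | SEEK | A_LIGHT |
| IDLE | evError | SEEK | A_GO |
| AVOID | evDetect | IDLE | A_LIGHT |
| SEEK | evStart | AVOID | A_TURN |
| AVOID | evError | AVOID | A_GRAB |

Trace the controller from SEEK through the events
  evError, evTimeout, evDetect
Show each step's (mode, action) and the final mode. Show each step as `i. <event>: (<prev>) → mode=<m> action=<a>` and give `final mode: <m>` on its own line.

final mode: IDLE

1. evError: (SEEK) → mode=SEEK action=A_LIGHT
2. evTimeout: (SEEK) → mode=SEEK action=A_GO
3. evDetect: (SEEK) → mode=IDLE action=A_TURN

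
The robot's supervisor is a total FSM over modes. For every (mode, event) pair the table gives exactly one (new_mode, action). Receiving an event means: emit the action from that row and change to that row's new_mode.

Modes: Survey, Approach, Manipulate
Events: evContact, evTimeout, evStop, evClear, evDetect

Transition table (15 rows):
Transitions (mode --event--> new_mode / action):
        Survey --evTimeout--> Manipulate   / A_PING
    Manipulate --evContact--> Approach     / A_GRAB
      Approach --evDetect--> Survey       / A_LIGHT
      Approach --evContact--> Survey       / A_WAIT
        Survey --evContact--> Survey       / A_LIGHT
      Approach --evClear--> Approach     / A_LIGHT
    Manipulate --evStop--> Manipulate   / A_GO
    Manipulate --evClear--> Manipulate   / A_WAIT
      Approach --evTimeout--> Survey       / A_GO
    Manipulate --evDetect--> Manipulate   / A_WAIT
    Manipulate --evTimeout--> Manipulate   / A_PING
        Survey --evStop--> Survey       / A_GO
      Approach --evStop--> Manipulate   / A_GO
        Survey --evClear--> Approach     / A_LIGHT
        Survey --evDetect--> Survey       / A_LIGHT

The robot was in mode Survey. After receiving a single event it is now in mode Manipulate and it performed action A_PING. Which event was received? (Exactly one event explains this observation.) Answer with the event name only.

evTimeout

try evContact: (Survey, evContact) → (Survey, A_LIGHT)
try evTimeout: (Survey, evTimeout) → (Manipulate, A_PING)  ← matches
try evStop: (Survey, evStop) → (Survey, A_GO)
try evClear: (Survey, evClear) → (Approach, A_LIGHT)
try evDetect: (Survey, evDetect) → (Survey, A_LIGHT)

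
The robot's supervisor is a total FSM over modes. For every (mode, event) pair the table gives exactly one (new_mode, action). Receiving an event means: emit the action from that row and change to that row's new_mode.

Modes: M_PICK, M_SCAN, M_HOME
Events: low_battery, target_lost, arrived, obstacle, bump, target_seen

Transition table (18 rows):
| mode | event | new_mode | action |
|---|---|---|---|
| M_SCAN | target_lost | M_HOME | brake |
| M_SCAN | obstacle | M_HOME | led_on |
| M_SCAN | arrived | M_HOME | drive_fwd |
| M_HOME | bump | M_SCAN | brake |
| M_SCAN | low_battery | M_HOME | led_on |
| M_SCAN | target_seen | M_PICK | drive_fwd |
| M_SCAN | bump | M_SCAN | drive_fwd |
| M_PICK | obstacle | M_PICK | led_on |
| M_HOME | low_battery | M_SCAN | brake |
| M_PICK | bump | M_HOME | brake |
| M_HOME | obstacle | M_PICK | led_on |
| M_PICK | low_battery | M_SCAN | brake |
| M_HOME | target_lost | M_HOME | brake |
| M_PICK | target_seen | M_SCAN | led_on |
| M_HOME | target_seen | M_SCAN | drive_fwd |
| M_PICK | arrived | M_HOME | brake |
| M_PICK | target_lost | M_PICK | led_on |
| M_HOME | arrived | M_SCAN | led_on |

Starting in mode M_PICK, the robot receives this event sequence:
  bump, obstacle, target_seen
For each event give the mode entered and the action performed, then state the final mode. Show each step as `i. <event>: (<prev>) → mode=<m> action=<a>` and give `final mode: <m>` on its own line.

final mode: M_SCAN

1. bump: (M_PICK) → mode=M_HOME action=brake
2. obstacle: (M_HOME) → mode=M_PICK action=led_on
3. target_seen: (M_PICK) → mode=M_SCAN action=led_on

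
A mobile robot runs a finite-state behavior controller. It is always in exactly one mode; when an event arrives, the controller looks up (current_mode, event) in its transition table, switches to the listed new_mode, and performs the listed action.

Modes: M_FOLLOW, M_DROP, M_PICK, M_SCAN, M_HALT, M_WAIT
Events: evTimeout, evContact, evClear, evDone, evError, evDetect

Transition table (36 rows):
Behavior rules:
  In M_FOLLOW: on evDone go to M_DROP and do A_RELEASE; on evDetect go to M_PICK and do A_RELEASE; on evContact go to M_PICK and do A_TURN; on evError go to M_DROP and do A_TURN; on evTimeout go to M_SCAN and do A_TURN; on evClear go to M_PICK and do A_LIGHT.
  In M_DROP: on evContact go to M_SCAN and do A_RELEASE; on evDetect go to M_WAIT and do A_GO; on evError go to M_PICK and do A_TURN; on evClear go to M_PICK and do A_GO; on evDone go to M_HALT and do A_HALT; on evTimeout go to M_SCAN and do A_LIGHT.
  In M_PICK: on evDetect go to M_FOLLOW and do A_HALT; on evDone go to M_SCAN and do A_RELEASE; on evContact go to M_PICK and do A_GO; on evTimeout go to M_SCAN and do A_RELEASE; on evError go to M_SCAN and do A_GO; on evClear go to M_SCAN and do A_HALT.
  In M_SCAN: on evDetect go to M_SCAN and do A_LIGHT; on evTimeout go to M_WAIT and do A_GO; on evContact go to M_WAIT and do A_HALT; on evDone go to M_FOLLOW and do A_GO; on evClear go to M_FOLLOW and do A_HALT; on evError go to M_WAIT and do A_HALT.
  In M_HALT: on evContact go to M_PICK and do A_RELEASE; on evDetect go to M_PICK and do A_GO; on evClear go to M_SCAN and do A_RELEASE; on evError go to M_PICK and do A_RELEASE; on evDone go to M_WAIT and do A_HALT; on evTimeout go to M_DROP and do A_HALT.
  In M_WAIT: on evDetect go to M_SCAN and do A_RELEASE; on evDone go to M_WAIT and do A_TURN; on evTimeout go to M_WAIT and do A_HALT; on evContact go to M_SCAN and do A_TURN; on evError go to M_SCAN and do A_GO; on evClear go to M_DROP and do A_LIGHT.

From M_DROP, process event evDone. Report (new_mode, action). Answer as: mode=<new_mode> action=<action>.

mode=M_HALT action=A_HALT

current mode = M_DROP; filter table to that mode:
  (M_DROP, evContact) → (M_SCAN, A_RELEASE)
  (M_DROP, evDetect) → (M_WAIT, A_GO)
  (M_DROP, evError) → (M_PICK, A_TURN)
  (M_DROP, evClear) → (M_PICK, A_GO)
  (M_DROP, evDone) → (M_HALT, A_HALT)  ← event matches
  (M_DROP, evTimeout) → (M_SCAN, A_LIGHT)
event = evDone selects (M_HALT, A_HALT)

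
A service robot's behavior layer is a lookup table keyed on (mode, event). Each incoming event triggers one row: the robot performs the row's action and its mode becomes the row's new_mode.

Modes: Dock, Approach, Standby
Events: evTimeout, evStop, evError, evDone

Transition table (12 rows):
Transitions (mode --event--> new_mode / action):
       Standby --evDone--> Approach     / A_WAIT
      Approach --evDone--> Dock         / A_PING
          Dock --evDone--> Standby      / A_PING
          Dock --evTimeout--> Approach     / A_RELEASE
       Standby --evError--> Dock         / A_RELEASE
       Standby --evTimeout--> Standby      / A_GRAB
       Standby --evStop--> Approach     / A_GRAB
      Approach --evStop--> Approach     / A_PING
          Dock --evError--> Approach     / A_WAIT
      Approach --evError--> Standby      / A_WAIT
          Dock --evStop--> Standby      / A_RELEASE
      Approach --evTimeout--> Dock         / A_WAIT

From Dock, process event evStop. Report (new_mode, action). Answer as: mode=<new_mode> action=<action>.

mode=Standby action=A_RELEASE

current mode = Dock; filter table to that mode:
  (Dock, evDone) → (Standby, A_PING)
  (Dock, evTimeout) → (Approach, A_RELEASE)
  (Dock, evError) → (Approach, A_WAIT)
  (Dock, evStop) → (Standby, A_RELEASE)  ← event matches
event = evStop selects (Standby, A_RELEASE)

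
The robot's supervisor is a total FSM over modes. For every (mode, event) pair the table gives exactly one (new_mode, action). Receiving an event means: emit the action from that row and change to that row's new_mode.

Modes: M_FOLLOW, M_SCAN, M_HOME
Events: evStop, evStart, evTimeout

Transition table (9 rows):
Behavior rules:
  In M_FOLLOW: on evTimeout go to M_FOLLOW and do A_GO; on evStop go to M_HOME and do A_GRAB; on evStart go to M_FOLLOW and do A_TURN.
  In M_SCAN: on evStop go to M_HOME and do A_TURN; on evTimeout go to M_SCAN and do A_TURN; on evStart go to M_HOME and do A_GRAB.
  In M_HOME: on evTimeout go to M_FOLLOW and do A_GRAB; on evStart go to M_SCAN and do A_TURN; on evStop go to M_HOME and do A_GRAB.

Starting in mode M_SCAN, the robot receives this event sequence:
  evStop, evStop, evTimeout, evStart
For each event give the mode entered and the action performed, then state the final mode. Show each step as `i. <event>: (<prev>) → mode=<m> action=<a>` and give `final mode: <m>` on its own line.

1. evStop: (M_SCAN) → mode=M_HOME action=A_TURN
2. evStop: (M_HOME) → mode=M_HOME action=A_GRAB
3. evTimeout: (M_HOME) → mode=M_FOLLOW action=A_GRAB
4. evStart: (M_FOLLOW) → mode=M_FOLLOW action=A_TURN

final mode: M_FOLLOW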